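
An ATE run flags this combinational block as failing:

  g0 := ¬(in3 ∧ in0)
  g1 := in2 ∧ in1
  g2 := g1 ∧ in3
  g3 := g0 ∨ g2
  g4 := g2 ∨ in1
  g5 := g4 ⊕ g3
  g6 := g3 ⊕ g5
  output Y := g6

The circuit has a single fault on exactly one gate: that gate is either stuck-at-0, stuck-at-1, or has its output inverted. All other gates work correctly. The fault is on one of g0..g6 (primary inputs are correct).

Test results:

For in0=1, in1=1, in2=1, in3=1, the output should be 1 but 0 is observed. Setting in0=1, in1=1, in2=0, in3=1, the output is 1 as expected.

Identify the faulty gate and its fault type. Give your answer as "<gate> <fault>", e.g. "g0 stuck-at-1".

Fault-free values for test 1 (in0=1, in1=1, in2=1, in3=1): g0=0, g1=1, g2=1, g3=1, g4=1, g5=0, g6=1, giving Y=1. Observed 0.
Test 1: faults giving observed 0 are {g4 stuck-at-0, g4 inverted output, g5 stuck-at-1, g5 inverted output, g6 stuck-at-0, g6 inverted output}.
Test 2 (in0=1, in1=1, in2=0, in3=1): fault-free g0=0, g1=0, g2=0, g3=0, g4=1, g5=1, g6=1 → 1; observed 1. Eliminates g4 stuck-at-0, g4 inverted output, g5 inverted output, g6 stuck-at-0, g6 inverted output.
Only g5 stuck-at-1 is consistent with every test.

g5 stuck-at-1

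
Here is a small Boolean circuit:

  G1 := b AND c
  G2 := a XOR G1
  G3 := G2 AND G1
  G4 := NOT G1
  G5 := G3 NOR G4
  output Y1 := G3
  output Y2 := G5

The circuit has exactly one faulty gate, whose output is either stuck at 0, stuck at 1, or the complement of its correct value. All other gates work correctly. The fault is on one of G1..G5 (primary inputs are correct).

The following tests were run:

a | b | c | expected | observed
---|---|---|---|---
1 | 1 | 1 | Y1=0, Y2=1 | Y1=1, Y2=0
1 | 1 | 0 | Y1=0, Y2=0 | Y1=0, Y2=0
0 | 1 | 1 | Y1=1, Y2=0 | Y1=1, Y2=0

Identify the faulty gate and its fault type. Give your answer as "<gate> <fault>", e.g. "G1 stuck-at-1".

Fault-free values for test 1 (a=1, b=1, c=1): G1=1, G2=0, G3=0, G4=0, G5=1, giving Y1=0, Y2=1. Observed Y1=1, Y2=0.
Test 1: faults giving observed Y1=1, Y2=0 are {G2 stuck-at-1, G2 inverted output, G3 stuck-at-1, G3 inverted output}.
Test 2 (a=1, b=1, c=0): fault-free G1=0, G2=1, G3=0, G4=1, G5=0 → Y1=0, Y2=0; observed Y1=0, Y2=0. Eliminates G3 stuck-at-1, G3 inverted output.
Test 3 (a=0, b=1, c=1): fault-free G1=1, G2=1, G3=1, G4=0, G5=0 → Y1=1, Y2=0; observed Y1=1, Y2=0. Eliminates G2 inverted output.
Only G2 stuck-at-1 is consistent with every test.

G2 stuck-at-1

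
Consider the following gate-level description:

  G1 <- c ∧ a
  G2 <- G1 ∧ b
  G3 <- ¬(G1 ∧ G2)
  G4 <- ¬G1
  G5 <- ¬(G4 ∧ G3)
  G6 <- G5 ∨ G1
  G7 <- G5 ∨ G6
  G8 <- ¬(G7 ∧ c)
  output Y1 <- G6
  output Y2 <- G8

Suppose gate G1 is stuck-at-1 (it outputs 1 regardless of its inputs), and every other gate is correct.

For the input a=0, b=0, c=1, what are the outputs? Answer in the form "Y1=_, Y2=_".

Y1=1, Y2=0

Propagate with G1 forced: G1=1 [stuck-at-1], G2=0, G3=1, G4=0, G5=1, G6=1, G7=1, G8=0.
So the outputs are Y1=1, Y2=0. (Without the fault they would be Y1=0, Y2=1.)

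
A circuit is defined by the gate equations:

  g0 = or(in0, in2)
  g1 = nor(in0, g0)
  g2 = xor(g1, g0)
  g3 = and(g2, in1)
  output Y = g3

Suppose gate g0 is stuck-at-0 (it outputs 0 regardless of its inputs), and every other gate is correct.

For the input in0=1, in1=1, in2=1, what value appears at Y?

Propagate with g0 forced: g0=0 [stuck-at-0], g1=0, g2=0, g3=0.
So Y = 0. (Without the fault it would be 1.)

0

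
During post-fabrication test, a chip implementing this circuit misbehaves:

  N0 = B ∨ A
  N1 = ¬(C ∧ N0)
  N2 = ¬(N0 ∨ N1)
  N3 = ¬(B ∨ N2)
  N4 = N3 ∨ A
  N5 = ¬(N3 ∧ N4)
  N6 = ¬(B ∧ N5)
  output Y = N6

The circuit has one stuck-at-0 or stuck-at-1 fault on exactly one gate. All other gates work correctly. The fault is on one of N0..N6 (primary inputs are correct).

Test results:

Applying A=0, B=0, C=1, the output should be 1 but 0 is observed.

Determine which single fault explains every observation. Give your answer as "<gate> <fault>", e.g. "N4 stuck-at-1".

N6 stuck-at-0

Fault-free values for test 1 (A=0, B=0, C=1): N0=0, N1=1, N2=0, N3=1, N4=1, N5=0, N6=1, giving Y=1. Observed 0.
Test 1: faults giving observed 0 are {N6 stuck-at-0}.
Only N6 stuck-at-0 is consistent with every test.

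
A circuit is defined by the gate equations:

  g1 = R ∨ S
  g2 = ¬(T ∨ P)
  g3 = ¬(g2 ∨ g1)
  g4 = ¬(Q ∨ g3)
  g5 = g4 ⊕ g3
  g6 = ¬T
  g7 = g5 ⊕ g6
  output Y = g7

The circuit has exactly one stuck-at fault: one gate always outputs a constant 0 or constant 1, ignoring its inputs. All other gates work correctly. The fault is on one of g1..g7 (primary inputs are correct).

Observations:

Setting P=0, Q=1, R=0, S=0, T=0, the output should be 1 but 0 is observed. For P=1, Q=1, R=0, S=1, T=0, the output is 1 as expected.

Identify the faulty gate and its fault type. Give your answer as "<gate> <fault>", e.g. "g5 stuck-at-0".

Fault-free values for test 1 (P=0, Q=1, R=0, S=0, T=0): g1=0, g2=1, g3=0, g4=0, g5=0, g6=1, g7=1, giving Y=1. Observed 0.
Test 1: faults giving observed 0 are {g2 stuck-at-0, g3 stuck-at-1, g4 stuck-at-1, g5 stuck-at-1, g6 stuck-at-0, g7 stuck-at-0}.
Test 2 (P=1, Q=1, R=0, S=1, T=0): fault-free g1=1, g2=0, g3=0, g4=0, g5=0, g6=1, g7=1 → 1; observed 1. Eliminates g3 stuck-at-1, g4 stuck-at-1, g5 stuck-at-1, g6 stuck-at-0, g7 stuck-at-0.
Only g2 stuck-at-0 is consistent with every test.

g2 stuck-at-0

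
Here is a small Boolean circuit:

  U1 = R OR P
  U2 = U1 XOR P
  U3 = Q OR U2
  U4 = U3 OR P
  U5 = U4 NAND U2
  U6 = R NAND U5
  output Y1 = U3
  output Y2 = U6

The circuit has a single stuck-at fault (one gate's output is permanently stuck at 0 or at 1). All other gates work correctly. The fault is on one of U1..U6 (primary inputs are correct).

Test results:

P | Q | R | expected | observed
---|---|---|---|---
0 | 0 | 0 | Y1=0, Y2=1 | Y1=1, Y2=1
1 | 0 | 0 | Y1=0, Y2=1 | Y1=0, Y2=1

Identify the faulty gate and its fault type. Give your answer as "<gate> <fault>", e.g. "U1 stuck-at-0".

Fault-free values for test 1 (P=0, Q=0, R=0): U1=0, U2=0, U3=0, U4=0, U5=1, U6=1, giving Y1=0, Y2=1. Observed Y1=1, Y2=1.
Test 1: faults giving observed Y1=1, Y2=1 are {U1 stuck-at-1, U2 stuck-at-1, U3 stuck-at-1}.
Test 2 (P=1, Q=0, R=0): fault-free U1=1, U2=0, U3=0, U4=1, U5=1, U6=1 → Y1=0, Y2=1; observed Y1=0, Y2=1. Eliminates U2 stuck-at-1, U3 stuck-at-1.
Only U1 stuck-at-1 is consistent with every test.

U1 stuck-at-1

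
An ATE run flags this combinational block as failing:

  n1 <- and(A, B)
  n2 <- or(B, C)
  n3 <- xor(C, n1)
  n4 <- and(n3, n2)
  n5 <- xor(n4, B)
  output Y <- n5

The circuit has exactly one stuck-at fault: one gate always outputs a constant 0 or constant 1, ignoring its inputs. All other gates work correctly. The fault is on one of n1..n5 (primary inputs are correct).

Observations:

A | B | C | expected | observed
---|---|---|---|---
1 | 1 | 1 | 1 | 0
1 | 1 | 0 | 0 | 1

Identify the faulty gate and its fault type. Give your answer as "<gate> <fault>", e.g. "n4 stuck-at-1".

n1 stuck-at-0

Fault-free values for test 1 (A=1, B=1, C=1): n1=1, n2=1, n3=0, n4=0, n5=1, giving Y=1. Observed 0.
Test 1: faults giving observed 0 are {n1 stuck-at-0, n3 stuck-at-1, n4 stuck-at-1, n5 stuck-at-0}.
Test 2 (A=1, B=1, C=0): fault-free n1=1, n2=1, n3=1, n4=1, n5=0 → 0; observed 1. Eliminates n3 stuck-at-1, n4 stuck-at-1, n5 stuck-at-0.
Only n1 stuck-at-0 is consistent with every test.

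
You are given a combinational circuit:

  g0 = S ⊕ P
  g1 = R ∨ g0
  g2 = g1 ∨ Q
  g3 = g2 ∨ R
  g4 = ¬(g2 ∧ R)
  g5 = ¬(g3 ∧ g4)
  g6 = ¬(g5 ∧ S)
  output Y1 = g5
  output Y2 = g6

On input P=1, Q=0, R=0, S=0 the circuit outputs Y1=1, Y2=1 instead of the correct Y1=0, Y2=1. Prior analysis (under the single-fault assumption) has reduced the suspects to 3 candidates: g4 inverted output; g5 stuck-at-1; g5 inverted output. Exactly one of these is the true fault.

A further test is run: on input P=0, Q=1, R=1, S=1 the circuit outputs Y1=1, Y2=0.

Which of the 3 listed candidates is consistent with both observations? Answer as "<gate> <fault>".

Evaluate each candidate on input P=0, Q=1, R=1, S=1:
  g4 inverted output: g0=1, g1=1, g2=1, g3=1, g4=1 [inverted output], g5=0, g6=1 → Y1=0, Y2=1 — eliminated
  g5 stuck-at-1: g0=1, g1=1, g2=1, g3=1, g4=0, g5=1 [stuck-at-1], g6=0 → Y1=1, Y2=0 — matches
  g5 inverted output: g0=1, g1=1, g2=1, g3=1, g4=0, g5=0 [inverted output], g6=1 → Y1=0, Y2=1 — eliminated
Only g5 stuck-at-1 reproduces the observed Y1=1, Y2=0.

g5 stuck-at-1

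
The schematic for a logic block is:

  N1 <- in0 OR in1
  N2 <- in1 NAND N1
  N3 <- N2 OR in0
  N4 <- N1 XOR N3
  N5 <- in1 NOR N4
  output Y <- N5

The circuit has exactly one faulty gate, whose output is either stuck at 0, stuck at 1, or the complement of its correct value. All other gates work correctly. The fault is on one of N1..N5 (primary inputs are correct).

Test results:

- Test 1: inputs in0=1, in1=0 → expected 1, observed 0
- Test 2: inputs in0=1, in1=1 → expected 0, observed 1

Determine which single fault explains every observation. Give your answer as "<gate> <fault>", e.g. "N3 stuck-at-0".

N5 inverted output

Fault-free values for test 1 (in0=1, in1=0): N1=1, N2=1, N3=1, N4=0, N5=1, giving Y=1. Observed 0.
Test 1: faults giving observed 0 are {N1 stuck-at-0, N1 inverted output, N3 stuck-at-0, N3 inverted output, N4 stuck-at-1, N4 inverted output, N5 stuck-at-0, N5 inverted output}.
Test 2 (in0=1, in1=1): fault-free N1=1, N2=0, N3=1, N4=0, N5=0 → 0; observed 1. Eliminates N1 stuck-at-0, N1 inverted output, N3 stuck-at-0, N3 inverted output, N4 stuck-at-1, N4 inverted output, N5 stuck-at-0.
Only N5 inverted output is consistent with every test.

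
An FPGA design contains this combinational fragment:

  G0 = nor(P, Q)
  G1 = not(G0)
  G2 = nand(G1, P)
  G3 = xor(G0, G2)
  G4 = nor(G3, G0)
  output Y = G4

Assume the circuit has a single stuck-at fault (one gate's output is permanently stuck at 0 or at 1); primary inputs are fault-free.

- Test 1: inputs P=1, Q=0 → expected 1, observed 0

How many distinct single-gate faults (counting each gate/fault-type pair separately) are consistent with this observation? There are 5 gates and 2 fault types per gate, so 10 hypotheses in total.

5

Fault-free: G0=0, G1=1, G2=0, G3=0, G4=1 → 1. Observed 0.
  G0 stuck-at-0: output 1 ✗
  G0 stuck-at-1: output 0 ✓
  G1 stuck-at-0: output 0 ✓
  G1 stuck-at-1: output 1 ✗
  G2 stuck-at-0: output 1 ✗
  G2 stuck-at-1: output 0 ✓
  G3 stuck-at-0: output 1 ✗
  G3 stuck-at-1: output 0 ✓
  G4 stuck-at-0: output 0 ✓
  G4 stuck-at-1: output 1 ✗
Consistent faults: {G0 stuck-at-1, G1 stuck-at-0, G2 stuck-at-1, G3 stuck-at-1, G4 stuck-at-0} — 5 in all.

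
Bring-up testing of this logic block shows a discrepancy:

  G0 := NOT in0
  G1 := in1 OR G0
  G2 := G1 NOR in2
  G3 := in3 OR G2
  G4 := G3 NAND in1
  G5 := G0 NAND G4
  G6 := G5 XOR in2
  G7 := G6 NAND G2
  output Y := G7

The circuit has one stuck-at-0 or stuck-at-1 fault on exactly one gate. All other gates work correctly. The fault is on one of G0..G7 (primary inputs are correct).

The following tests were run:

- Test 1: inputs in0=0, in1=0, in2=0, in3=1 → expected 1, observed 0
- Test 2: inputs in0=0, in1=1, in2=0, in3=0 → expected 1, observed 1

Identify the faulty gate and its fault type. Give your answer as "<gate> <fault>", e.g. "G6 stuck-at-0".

Fault-free values for test 1 (in0=0, in1=0, in2=0, in3=1): G0=1, G1=1, G2=0, G3=1, G4=1, G5=0, G6=0, G7=1, giving Y=1. Observed 0.
Test 1: faults giving observed 0 are {G0 stuck-at-0, G7 stuck-at-0}.
Test 2 (in0=0, in1=1, in2=0, in3=0): fault-free G0=1, G1=1, G2=0, G3=0, G4=1, G5=0, G6=0, G7=1 → 1; observed 1. Eliminates G7 stuck-at-0.
Only G0 stuck-at-0 is consistent with every test.

G0 stuck-at-0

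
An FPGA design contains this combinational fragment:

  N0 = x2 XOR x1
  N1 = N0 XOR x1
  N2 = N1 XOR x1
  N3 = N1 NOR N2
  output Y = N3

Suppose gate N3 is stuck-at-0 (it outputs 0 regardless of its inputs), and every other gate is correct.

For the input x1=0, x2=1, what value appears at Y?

0

Propagate with N3 forced: N0=1, N1=1, N2=1, N3=0 [stuck-at-0].
So Y = 0. (Same as the fault-free value — the fault is masked on this input.)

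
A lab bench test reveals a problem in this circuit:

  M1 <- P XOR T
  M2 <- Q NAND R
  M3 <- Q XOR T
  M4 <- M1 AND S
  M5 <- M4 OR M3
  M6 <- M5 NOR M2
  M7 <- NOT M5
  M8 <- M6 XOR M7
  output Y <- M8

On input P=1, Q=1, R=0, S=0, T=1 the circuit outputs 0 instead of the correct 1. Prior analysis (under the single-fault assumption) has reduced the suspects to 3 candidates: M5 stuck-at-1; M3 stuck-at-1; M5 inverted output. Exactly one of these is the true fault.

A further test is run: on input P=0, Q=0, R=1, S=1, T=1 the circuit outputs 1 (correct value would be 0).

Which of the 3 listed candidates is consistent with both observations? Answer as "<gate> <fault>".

M5 inverted output

Evaluate each candidate on input P=0, Q=0, R=1, S=1, T=1:
  M5 stuck-at-1: M1=1, M2=1, M3=1, M4=1, M5=1 [stuck-at-1], M6=0, M7=0, M8=0 → 0 — eliminated
  M3 stuck-at-1: M1=1, M2=1, M3=1 [stuck-at-1], M4=1, M5=1, M6=0, M7=0, M8=0 → 0 — eliminated
  M5 inverted output: M1=1, M2=1, M3=1, M4=1, M5=0 [inverted output], M6=0, M7=1, M8=1 → 1 — matches
Only M5 inverted output reproduces the observed 1.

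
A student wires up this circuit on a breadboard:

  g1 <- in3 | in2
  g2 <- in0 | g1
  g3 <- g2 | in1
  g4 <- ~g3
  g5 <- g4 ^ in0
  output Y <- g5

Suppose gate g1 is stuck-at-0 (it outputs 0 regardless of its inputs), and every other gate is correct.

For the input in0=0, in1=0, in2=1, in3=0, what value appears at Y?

Propagate with g1 forced: g1=0 [stuck-at-0], g2=0, g3=0, g4=1, g5=1.
So Y = 1. (Without the fault it would be 0.)

1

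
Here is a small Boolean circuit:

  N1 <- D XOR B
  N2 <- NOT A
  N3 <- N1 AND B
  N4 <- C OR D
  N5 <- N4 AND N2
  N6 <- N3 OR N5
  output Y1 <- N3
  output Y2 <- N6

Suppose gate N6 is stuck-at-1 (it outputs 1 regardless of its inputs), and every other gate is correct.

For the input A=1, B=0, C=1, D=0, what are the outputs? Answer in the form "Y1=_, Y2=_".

Y1=0, Y2=1

Propagate with N6 forced: N1=0, N2=0, N3=0, N4=1, N5=0, N6=1 [stuck-at-1].
So the outputs are Y1=0, Y2=1. (Without the fault they would be Y1=0, Y2=0.)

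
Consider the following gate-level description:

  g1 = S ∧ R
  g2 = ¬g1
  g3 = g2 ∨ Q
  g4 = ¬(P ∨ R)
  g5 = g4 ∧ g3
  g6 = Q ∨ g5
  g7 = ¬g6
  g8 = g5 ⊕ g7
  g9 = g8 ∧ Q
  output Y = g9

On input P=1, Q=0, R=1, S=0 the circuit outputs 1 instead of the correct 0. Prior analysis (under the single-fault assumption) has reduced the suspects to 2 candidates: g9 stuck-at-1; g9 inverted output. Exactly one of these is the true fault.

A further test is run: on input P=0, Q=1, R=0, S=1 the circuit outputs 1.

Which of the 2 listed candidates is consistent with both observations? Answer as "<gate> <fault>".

g9 stuck-at-1

Evaluate each candidate on input P=0, Q=1, R=0, S=1:
  g9 stuck-at-1: g1=0, g2=1, g3=1, g4=1, g5=1, g6=1, g7=0, g8=1, g9=1 [stuck-at-1] → 1 — matches
  g9 inverted output: g1=0, g2=1, g3=1, g4=1, g5=1, g6=1, g7=0, g8=1, g9=0 [inverted output] → 0 — eliminated
Only g9 stuck-at-1 reproduces the observed 1.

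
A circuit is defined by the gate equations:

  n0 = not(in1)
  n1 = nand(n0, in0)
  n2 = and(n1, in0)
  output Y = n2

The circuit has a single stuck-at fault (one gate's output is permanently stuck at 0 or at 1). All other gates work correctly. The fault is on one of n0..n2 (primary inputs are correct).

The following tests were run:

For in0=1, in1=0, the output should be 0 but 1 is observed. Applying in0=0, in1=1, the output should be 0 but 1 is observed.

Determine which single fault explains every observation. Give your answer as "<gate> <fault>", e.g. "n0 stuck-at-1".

n2 stuck-at-1

Fault-free values for test 1 (in0=1, in1=0): n0=1, n1=0, n2=0, giving Y=0. Observed 1.
Test 1: faults giving observed 1 are {n0 stuck-at-0, n1 stuck-at-1, n2 stuck-at-1}.
Test 2 (in0=0, in1=1): fault-free n0=0, n1=1, n2=0 → 0; observed 1. Eliminates n0 stuck-at-0, n1 stuck-at-1.
Only n2 stuck-at-1 is consistent with every test.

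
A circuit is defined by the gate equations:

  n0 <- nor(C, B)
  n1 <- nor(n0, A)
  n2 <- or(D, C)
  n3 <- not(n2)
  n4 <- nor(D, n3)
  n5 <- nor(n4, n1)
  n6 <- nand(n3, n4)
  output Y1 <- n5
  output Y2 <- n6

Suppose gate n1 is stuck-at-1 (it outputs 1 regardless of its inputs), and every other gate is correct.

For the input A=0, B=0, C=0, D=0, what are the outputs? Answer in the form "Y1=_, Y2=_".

Propagate with n1 forced: n0=1, n1=1 [stuck-at-1], n2=0, n3=1, n4=0, n5=0, n6=1.
So the outputs are Y1=0, Y2=1. (Without the fault they would be Y1=1, Y2=1.)

Y1=0, Y2=1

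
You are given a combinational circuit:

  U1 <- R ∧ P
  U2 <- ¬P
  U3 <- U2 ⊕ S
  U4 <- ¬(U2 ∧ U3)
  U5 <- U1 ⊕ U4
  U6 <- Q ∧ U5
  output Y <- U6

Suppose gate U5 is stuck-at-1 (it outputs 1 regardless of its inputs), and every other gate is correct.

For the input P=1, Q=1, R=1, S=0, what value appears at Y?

1

Propagate with U5 forced: U1=1, U2=0, U3=0, U4=1, U5=1 [stuck-at-1], U6=1.
So Y = 1. (Without the fault it would be 0.)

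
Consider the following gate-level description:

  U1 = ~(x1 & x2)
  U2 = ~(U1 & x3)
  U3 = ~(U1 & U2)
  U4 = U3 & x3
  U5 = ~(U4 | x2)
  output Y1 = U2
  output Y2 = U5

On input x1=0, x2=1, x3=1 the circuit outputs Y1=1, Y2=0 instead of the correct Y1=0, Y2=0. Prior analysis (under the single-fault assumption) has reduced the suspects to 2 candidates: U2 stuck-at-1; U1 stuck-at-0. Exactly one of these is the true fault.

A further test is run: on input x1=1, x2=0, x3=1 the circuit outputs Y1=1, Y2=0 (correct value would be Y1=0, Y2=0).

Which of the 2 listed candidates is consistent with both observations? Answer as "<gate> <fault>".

U1 stuck-at-0

Evaluate each candidate on input x1=1, x2=0, x3=1:
  U2 stuck-at-1: U1=1, U2=1 [stuck-at-1], U3=0, U4=0, U5=1 → Y1=1, Y2=1 — eliminated
  U1 stuck-at-0: U1=0 [stuck-at-0], U2=1, U3=1, U4=1, U5=0 → Y1=1, Y2=0 — matches
Only U1 stuck-at-0 reproduces the observed Y1=1, Y2=0.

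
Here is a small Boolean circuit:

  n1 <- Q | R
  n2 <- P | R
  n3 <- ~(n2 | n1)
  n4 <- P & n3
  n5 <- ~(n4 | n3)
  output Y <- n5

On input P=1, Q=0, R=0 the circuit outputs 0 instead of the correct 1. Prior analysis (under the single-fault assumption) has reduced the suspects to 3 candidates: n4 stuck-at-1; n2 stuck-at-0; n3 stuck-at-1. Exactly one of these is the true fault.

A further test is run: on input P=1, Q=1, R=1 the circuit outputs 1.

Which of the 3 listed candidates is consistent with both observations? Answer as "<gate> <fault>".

Evaluate each candidate on input P=1, Q=1, R=1:
  n4 stuck-at-1: n1=1, n2=1, n3=0, n4=1 [stuck-at-1], n5=0 → 0 — eliminated
  n2 stuck-at-0: n1=1, n2=0 [stuck-at-0], n3=0, n4=0, n5=1 → 1 — matches
  n3 stuck-at-1: n1=1, n2=1, n3=1 [stuck-at-1], n4=1, n5=0 → 0 — eliminated
Only n2 stuck-at-0 reproduces the observed 1.

n2 stuck-at-0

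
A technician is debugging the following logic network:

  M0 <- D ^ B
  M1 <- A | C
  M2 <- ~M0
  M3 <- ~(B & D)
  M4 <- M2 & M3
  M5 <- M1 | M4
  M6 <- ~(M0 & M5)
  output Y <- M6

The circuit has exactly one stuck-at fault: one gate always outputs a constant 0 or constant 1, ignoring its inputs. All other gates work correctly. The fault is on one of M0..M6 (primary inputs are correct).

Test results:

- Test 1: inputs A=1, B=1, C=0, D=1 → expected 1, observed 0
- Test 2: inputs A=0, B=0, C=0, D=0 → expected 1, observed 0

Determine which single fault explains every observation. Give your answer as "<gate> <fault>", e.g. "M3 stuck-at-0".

Fault-free values for test 1 (A=1, B=1, C=0, D=1): M0=0, M1=1, M2=1, M3=0, M4=0, M5=1, M6=1, giving Y=1. Observed 0.
Test 1: faults giving observed 0 are {M0 stuck-at-1, M6 stuck-at-0}.
Test 2 (A=0, B=0, C=0, D=0): fault-free M0=0, M1=0, M2=1, M3=1, M4=1, M5=1, M6=1 → 1; observed 0. Eliminates M0 stuck-at-1.
Only M6 stuck-at-0 is consistent with every test.

M6 stuck-at-0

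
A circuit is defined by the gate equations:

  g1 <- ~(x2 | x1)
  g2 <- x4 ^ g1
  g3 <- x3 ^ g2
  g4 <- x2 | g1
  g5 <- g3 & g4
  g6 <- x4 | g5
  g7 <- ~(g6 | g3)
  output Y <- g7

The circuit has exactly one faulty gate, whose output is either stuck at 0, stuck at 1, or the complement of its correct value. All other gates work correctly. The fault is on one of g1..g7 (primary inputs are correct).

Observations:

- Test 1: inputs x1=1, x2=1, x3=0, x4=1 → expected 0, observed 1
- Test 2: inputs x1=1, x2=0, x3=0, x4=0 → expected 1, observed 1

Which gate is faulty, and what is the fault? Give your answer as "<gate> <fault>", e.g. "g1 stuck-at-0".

g7 stuck-at-1

Fault-free values for test 1 (x1=1, x2=1, x3=0, x4=1): g1=0, g2=1, g3=1, g4=1, g5=1, g6=1, g7=0, giving Y=0. Observed 1.
Test 1: faults giving observed 1 are {g7 stuck-at-1, g7 inverted output}.
Test 2 (x1=1, x2=0, x3=0, x4=0): fault-free g1=0, g2=0, g3=0, g4=0, g5=0, g6=0, g7=1 → 1; observed 1. Eliminates g7 inverted output.
Only g7 stuck-at-1 is consistent with every test.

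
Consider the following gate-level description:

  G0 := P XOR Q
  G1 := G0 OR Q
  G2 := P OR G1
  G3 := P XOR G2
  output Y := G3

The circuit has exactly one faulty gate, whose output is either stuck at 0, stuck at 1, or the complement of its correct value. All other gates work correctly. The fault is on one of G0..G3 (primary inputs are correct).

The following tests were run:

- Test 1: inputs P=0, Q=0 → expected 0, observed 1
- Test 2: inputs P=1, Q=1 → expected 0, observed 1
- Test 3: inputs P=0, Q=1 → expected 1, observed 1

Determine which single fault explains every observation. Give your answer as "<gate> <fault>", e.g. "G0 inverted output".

G3 stuck-at-1

Fault-free values for test 1 (P=0, Q=0): G0=0, G1=0, G2=0, G3=0, giving Y=0. Observed 1.
Test 1: faults giving observed 1 are {G0 stuck-at-1, G0 inverted output, G1 stuck-at-1, G1 inverted output, G2 stuck-at-1, G2 inverted output, G3 stuck-at-1, G3 inverted output}.
Test 2 (P=1, Q=1): fault-free G0=0, G1=1, G2=1, G3=0 → 0; observed 1. Eliminates G0 stuck-at-1, G0 inverted output, G1 stuck-at-1, G1 inverted output, G2 stuck-at-1.
Test 3 (P=0, Q=1): fault-free G0=1, G1=1, G2=1, G3=1 → 1; observed 1. Eliminates G2 inverted output, G3 inverted output.
Only G3 stuck-at-1 is consistent with every test.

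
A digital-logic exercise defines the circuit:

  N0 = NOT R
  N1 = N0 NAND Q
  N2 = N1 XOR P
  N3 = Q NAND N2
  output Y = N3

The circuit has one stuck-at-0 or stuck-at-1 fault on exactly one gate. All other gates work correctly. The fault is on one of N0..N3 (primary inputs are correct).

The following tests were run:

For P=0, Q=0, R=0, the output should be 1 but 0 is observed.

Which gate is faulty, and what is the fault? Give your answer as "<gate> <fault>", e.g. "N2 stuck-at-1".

Fault-free values for test 1 (P=0, Q=0, R=0): N0=1, N1=1, N2=1, N3=1, giving Y=1. Observed 0.
Test 1: faults giving observed 0 are {N3 stuck-at-0}.
Only N3 stuck-at-0 is consistent with every test.

N3 stuck-at-0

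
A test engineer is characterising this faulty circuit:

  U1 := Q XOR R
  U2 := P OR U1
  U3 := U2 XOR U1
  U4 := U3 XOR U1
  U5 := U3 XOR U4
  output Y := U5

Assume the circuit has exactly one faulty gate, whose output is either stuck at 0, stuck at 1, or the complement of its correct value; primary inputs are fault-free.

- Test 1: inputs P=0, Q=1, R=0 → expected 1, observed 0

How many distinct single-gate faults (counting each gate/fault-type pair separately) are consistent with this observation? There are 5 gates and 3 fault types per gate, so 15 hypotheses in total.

Fault-free: U1=1, U2=1, U3=0, U4=1, U5=1 → 1. Observed 0.
  U1: stuck-at-0, inverted output ✓; others ✗
  U2: none of the 3 fault types match ✗
  U3: none of the 3 fault types match ✗
  U4: stuck-at-0, inverted output ✓; others ✗
  U5: stuck-at-0, inverted output ✓; others ✗
Consistent faults: {U1 stuck-at-0, U1 inverted output, U4 stuck-at-0, U4 inverted output, U5 stuck-at-0, U5 inverted output} — 6 in all.

6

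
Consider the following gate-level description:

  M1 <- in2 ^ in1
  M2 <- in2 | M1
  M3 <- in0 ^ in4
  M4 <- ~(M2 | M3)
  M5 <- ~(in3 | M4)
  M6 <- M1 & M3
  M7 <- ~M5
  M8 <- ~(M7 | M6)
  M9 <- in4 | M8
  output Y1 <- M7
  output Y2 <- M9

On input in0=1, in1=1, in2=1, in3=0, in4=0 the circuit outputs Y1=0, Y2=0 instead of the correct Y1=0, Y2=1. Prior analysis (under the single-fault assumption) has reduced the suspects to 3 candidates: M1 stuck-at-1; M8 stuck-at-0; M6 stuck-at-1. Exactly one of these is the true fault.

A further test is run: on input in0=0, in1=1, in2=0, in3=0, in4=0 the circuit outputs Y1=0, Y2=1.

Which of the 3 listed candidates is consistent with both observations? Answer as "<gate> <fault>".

Evaluate each candidate on input in0=0, in1=1, in2=0, in3=0, in4=0:
  M1 stuck-at-1: M1=1 [stuck-at-1], M2=1, M3=0, M4=0, M5=1, M6=0, M7=0, M8=1, M9=1 → Y1=0, Y2=1 — matches
  M8 stuck-at-0: M1=1, M2=1, M3=0, M4=0, M5=1, M6=0, M7=0, M8=0 [stuck-at-0], M9=0 → Y1=0, Y2=0 — eliminated
  M6 stuck-at-1: M1=1, M2=1, M3=0, M4=0, M5=1, M6=1 [stuck-at-1], M7=0, M8=0, M9=0 → Y1=0, Y2=0 — eliminated
Only M1 stuck-at-1 reproduces the observed Y1=0, Y2=1.

M1 stuck-at-1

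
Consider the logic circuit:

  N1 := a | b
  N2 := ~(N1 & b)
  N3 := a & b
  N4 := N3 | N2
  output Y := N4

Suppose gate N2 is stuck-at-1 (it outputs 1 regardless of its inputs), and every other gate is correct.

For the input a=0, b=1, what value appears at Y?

Propagate with N2 forced: N1=1, N2=1 [stuck-at-1], N3=0, N4=1.
So Y = 1. (Without the fault it would be 0.)

1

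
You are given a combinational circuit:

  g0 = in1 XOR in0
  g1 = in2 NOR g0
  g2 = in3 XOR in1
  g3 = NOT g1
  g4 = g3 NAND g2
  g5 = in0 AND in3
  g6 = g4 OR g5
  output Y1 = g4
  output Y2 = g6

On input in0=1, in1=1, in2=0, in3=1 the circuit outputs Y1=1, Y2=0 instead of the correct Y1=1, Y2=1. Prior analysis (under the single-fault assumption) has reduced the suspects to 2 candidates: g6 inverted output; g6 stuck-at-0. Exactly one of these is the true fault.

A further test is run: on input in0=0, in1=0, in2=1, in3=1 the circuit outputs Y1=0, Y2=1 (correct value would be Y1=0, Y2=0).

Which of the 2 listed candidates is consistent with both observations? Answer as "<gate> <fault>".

Evaluate each candidate on input in0=0, in1=0, in2=1, in3=1:
  g6 inverted output: g0=0, g1=0, g2=1, g3=1, g4=0, g5=0, g6=1 [inverted output] → Y1=0, Y2=1 — matches
  g6 stuck-at-0: g0=0, g1=0, g2=1, g3=1, g4=0, g5=0, g6=0 [stuck-at-0] → Y1=0, Y2=0 — eliminated
Only g6 inverted output reproduces the observed Y1=0, Y2=1.

g6 inverted output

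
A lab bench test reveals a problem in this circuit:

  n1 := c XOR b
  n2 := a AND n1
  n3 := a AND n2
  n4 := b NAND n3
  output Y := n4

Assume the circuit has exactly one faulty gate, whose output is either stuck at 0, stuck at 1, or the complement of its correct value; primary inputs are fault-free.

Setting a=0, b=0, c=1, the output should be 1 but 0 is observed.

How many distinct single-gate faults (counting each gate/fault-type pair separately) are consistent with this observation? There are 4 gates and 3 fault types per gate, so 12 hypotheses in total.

2

Fault-free: n1=1, n2=0, n3=0, n4=1 → 1. Observed 0.
  n1 stuck-at-0: output 1 ✗
  n1 stuck-at-1: output 1 ✗
  n1 inverted output: output 1 ✗
  n2 stuck-at-0: output 1 ✗
  n2 stuck-at-1: output 1 ✗
  n2 inverted output: output 1 ✗
  n3 stuck-at-0: output 1 ✗
  n3 stuck-at-1: output 1 ✗
  n3 inverted output: output 1 ✗
  n4 stuck-at-0: output 0 ✓
  n4 stuck-at-1: output 1 ✗
  n4 inverted output: output 0 ✓
Consistent faults: {n4 stuck-at-0, n4 inverted output} — 2 in all.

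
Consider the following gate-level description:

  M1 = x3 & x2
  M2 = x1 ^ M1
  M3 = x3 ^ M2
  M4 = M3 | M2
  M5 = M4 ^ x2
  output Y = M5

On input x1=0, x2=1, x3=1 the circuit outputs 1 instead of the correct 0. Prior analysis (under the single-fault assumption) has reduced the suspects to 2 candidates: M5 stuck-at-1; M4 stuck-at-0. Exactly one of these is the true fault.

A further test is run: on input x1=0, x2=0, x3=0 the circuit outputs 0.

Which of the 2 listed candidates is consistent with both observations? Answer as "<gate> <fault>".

Evaluate each candidate on input x1=0, x2=0, x3=0:
  M5 stuck-at-1: M1=0, M2=0, M3=0, M4=0, M5=1 [stuck-at-1] → 1 — eliminated
  M4 stuck-at-0: M1=0, M2=0, M3=0, M4=0 [stuck-at-0], M5=0 → 0 — matches
Only M4 stuck-at-0 reproduces the observed 0.

M4 stuck-at-0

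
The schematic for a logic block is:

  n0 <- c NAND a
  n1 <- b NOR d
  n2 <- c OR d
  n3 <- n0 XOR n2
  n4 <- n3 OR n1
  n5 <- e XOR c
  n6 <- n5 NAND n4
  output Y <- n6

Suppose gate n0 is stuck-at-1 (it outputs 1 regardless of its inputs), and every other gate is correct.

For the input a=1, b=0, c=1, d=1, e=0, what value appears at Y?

1

Propagate with n0 forced: n0=1 [stuck-at-1], n1=0, n2=1, n3=0, n4=0, n5=1, n6=1.
So Y = 1. (Without the fault it would be 0.)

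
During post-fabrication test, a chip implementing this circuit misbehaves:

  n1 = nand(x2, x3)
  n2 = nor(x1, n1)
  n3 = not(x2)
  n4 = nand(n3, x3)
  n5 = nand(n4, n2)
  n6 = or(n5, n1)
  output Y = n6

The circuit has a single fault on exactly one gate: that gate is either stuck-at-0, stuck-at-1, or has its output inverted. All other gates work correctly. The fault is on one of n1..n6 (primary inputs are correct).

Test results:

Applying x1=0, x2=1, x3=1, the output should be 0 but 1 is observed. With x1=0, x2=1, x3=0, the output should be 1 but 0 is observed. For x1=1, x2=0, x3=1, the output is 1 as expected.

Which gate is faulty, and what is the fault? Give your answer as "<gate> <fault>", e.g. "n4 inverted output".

n1 inverted output

Fault-free values for test 1 (x1=0, x2=1, x3=1): n1=0, n2=1, n3=0, n4=1, n5=0, n6=0, giving Y=0. Observed 1.
Test 1: faults giving observed 1 are {n1 stuck-at-1, n1 inverted output, n2 stuck-at-0, n2 inverted output, n3 stuck-at-1, n3 inverted output, n4 stuck-at-0, n4 inverted output, n5 stuck-at-1, n5 inverted output, n6 stuck-at-1, n6 inverted output}.
Test 2 (x1=0, x2=1, x3=0): fault-free n1=1, n2=0, n3=0, n4=1, n5=1, n6=1 → 1; observed 0. Eliminates n1 stuck-at-1, n2 stuck-at-0, n2 inverted output, n3 stuck-at-1, n3 inverted output, n4 stuck-at-0, n4 inverted output, n5 stuck-at-1, n5 inverted output, n6 stuck-at-1.
Test 3 (x1=1, x2=0, x3=1): fault-free n1=1, n2=0, n3=1, n4=0, n5=1, n6=1 → 1; observed 1. Eliminates n6 inverted output.
Only n1 inverted output is consistent with every test.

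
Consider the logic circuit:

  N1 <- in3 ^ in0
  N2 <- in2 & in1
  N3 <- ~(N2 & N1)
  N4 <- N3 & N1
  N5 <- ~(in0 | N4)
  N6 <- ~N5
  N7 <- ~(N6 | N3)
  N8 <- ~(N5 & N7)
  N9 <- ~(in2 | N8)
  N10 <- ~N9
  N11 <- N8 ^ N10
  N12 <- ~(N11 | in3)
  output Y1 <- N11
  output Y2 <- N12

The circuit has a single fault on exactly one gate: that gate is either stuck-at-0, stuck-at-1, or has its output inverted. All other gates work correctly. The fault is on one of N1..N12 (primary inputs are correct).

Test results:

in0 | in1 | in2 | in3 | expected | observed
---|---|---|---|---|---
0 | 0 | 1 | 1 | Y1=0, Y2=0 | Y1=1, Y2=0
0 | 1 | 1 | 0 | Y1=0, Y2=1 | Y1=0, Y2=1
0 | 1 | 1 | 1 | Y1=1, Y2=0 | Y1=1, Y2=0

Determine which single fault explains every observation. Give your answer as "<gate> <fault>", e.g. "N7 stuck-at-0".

N2 stuck-at-1

Fault-free values for test 1 (in0=0, in1=0, in2=1, in3=1): N1=1, N2=0, N3=1, N4=1, N5=0, N6=1, N7=0, N8=1, N9=0, N10=1, N11=0, N12=0, giving Y1=0, Y2=0. Observed Y1=1, Y2=0.
Test 1: faults giving observed Y1=1, Y2=0 are {N2 stuck-at-1, N2 inverted output, N3 stuck-at-0, N3 inverted output, N8 stuck-at-0, N8 inverted output, N9 stuck-at-1, N9 inverted output, N10 stuck-at-0, N10 inverted output, N11 stuck-at-1, N11 inverted output}.
Test 2 (in0=0, in1=1, in2=1, in3=0): fault-free N1=0, N2=1, N3=1, N4=0, N5=1, N6=0, N7=0, N8=1, N9=0, N10=1, N11=0, N12=1 → Y1=0, Y2=1; observed Y1=0, Y2=1. Eliminates N3 stuck-at-0, N3 inverted output, N8 stuck-at-0, N8 inverted output, N9 stuck-at-1, N9 inverted output, N10 stuck-at-0, N10 inverted output, N11 stuck-at-1, N11 inverted output.
Test 3 (in0=0, in1=1, in2=1, in3=1): fault-free N1=1, N2=1, N3=0, N4=0, N5=1, N6=0, N7=1, N8=0, N9=0, N10=1, N11=1, N12=0 → Y1=1, Y2=0; observed Y1=1, Y2=0. Eliminates N2 inverted output.
Only N2 stuck-at-1 is consistent with every test.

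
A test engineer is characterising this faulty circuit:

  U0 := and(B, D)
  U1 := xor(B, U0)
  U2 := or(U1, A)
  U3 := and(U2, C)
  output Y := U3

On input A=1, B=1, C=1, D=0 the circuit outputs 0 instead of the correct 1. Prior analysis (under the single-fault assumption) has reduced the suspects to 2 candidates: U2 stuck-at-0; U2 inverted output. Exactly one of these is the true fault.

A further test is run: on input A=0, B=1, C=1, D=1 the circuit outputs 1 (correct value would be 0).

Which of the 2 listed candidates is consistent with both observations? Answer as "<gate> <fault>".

U2 inverted output

Evaluate each candidate on input A=0, B=1, C=1, D=1:
  U2 stuck-at-0: U0=1, U1=0, U2=0 [stuck-at-0], U3=0 → 0 — eliminated
  U2 inverted output: U0=1, U1=0, U2=1 [inverted output], U3=1 → 1 — matches
Only U2 inverted output reproduces the observed 1.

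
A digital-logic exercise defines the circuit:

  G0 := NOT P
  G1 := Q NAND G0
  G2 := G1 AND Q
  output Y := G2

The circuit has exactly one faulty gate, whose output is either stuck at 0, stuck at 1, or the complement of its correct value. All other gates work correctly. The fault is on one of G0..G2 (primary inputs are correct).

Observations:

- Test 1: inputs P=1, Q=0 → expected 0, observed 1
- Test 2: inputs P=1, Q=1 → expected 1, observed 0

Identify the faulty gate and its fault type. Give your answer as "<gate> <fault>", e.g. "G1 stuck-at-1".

G2 inverted output

Fault-free values for test 1 (P=1, Q=0): G0=0, G1=1, G2=0, giving Y=0. Observed 1.
Test 1: faults giving observed 1 are {G2 stuck-at-1, G2 inverted output}.
Test 2 (P=1, Q=1): fault-free G0=0, G1=1, G2=1 → 1; observed 0. Eliminates G2 stuck-at-1.
Only G2 inverted output is consistent with every test.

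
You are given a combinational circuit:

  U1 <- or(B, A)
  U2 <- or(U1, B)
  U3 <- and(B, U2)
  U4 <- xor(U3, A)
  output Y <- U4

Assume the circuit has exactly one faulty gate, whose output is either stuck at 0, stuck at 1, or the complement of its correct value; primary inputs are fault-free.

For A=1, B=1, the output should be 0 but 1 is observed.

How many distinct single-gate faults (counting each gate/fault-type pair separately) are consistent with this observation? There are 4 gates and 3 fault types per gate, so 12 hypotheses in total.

Fault-free: U1=1, U2=1, U3=1, U4=0 → 0. Observed 1.
  U1 stuck-at-0: output 0 ✗
  U1 stuck-at-1: output 0 ✗
  U1 inverted output: output 0 ✗
  U2 stuck-at-0: output 1 ✓
  U2 stuck-at-1: output 0 ✗
  U2 inverted output: output 1 ✓
  U3 stuck-at-0: output 1 ✓
  U3 stuck-at-1: output 0 ✗
  U3 inverted output: output 1 ✓
  U4 stuck-at-0: output 0 ✗
  U4 stuck-at-1: output 1 ✓
  U4 inverted output: output 1 ✓
Consistent faults: {U2 stuck-at-0, U2 inverted output, U3 stuck-at-0, U3 inverted output, U4 stuck-at-1, U4 inverted output} — 6 in all.

6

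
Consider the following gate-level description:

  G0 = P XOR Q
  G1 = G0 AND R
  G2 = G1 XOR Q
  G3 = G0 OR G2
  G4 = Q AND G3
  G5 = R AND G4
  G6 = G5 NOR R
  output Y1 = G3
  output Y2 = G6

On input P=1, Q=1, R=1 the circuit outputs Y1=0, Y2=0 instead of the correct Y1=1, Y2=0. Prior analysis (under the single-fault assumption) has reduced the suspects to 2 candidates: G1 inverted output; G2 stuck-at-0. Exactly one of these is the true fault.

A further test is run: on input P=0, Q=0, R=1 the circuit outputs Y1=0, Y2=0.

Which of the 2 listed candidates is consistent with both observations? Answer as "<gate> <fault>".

Evaluate each candidate on input P=0, Q=0, R=1:
  G1 inverted output: G0=0, G1=1 [inverted output], G2=1, G3=1, G4=0, G5=0, G6=0 → Y1=1, Y2=0 — eliminated
  G2 stuck-at-0: G0=0, G1=0, G2=0 [stuck-at-0], G3=0, G4=0, G5=0, G6=0 → Y1=0, Y2=0 — matches
Only G2 stuck-at-0 reproduces the observed Y1=0, Y2=0.

G2 stuck-at-0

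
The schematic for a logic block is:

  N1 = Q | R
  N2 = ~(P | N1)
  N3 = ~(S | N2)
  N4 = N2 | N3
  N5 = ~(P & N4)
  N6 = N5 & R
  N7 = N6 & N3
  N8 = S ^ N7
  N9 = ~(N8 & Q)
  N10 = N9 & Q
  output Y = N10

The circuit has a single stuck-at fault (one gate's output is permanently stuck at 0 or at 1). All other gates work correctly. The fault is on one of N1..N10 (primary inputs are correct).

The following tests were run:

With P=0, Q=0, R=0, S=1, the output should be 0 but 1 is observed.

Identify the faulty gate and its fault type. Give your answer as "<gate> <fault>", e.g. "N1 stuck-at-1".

N10 stuck-at-1

Fault-free values for test 1 (P=0, Q=0, R=0, S=1): N1=0, N2=1, N3=0, N4=1, N5=1, N6=0, N7=0, N8=1, N9=1, N10=0, giving Y=0. Observed 1.
Test 1: faults giving observed 1 are {N10 stuck-at-1}.
Only N10 stuck-at-1 is consistent with every test.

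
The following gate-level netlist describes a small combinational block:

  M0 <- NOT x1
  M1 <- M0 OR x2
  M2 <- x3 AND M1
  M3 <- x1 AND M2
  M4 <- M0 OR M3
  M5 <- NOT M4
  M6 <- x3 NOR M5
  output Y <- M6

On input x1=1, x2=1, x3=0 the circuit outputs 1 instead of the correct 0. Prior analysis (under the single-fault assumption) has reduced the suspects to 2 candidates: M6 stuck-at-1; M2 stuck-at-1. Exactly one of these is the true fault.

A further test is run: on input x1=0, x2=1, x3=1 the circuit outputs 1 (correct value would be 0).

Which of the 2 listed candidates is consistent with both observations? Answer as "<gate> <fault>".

Evaluate each candidate on input x1=0, x2=1, x3=1:
  M6 stuck-at-1: M0=1, M1=1, M2=1, M3=0, M4=1, M5=0, M6=1 [stuck-at-1] → 1 — matches
  M2 stuck-at-1: M0=1, M1=1, M2=1 [stuck-at-1], M3=0, M4=1, M5=0, M6=0 → 0 — eliminated
Only M6 stuck-at-1 reproduces the observed 1.

M6 stuck-at-1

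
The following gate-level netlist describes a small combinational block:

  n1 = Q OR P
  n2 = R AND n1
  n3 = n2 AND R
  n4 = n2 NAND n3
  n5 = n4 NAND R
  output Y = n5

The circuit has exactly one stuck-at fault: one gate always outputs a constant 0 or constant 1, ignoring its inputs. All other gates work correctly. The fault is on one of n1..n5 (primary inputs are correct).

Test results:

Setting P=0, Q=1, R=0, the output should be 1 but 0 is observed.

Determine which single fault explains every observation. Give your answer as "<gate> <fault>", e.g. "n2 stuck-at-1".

n5 stuck-at-0

Fault-free values for test 1 (P=0, Q=1, R=0): n1=1, n2=0, n3=0, n4=1, n5=1, giving Y=1. Observed 0.
Test 1: faults giving observed 0 are {n5 stuck-at-0}.
Only n5 stuck-at-0 is consistent with every test.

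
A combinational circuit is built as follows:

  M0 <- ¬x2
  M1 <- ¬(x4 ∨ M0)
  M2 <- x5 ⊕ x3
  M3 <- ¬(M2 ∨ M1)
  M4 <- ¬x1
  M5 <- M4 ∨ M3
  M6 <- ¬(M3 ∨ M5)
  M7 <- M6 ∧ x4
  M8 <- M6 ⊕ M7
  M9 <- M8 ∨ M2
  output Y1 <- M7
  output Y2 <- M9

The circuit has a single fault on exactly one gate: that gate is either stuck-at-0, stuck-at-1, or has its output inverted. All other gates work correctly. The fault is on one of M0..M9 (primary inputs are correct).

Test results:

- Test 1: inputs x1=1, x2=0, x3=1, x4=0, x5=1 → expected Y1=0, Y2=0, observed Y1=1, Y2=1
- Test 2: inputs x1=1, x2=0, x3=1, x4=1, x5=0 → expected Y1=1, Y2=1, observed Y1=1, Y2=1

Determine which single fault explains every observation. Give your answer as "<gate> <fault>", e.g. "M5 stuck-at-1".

M7 stuck-at-1

Fault-free values for test 1 (x1=1, x2=0, x3=1, x4=0, x5=1): M0=1, M1=0, M2=0, M3=1, M4=0, M5=1, M6=0, M7=0, M8=0, M9=0, giving Y1=0, Y2=0. Observed Y1=1, Y2=1.
Test 1: faults giving observed Y1=1, Y2=1 are {M7 stuck-at-1, M7 inverted output}.
Test 2 (x1=1, x2=0, x3=1, x4=1, x5=0): fault-free M0=1, M1=0, M2=1, M3=0, M4=0, M5=0, M6=1, M7=1, M8=0, M9=1 → Y1=1, Y2=1; observed Y1=1, Y2=1. Eliminates M7 inverted output.
Only M7 stuck-at-1 is consistent with every test.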